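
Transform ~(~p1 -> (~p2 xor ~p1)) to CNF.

~p1 & (p1 | ~p2)

~(~p1 -> (~p2 xor ~p1))
= ~(~~p1 | (~p2 xor ~p1))   [eliminate ->]
= ~(~~p1 | ((~p2 | ~p1) & ~(~p2 & ~p1)))   [expand xor]
= ~~~p1 & ~((~p2 | ~p1) & ~(~p2 & ~p1))   [De Morgan]
= ~p1 & ~((~p2 | ~p1) & ~(~p2 & ~p1))   [double negation]
= ~p1 & (~(~p2 | ~p1) | ~~(~p2 & ~p1))   [De Morgan]
= ~p1 & ((~~p2 & ~~p1) | ~~(~p2 & ~p1))   [De Morgan]
= ~p1 & ((p2 & ~~p1) | ~~(~p2 & ~p1))   [double negation]
= ~p1 & ((p2 & p1) | ~~(~p2 & ~p1))   [double negation]
= ~p1 & ((p2 & p1) | (~p2 & ~p1))   [double negation]
= ~p1 & (p2 | ~p2) & (p2 | ~p1) & (p1 | ~p2) & (p1 | ~p1)   [distribute | over &]
= ~p1 & (p1 | ~p2)   [simplify]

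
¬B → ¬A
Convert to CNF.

¬B → ¬A
⇔ ¬¬B ∨ ¬A   [eliminate →]
⇔ B ∨ ¬A   [double negation]

B ∨ ¬A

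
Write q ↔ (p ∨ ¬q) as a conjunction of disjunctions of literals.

q ↔ (p ∨ ¬q)
= (q → (p ∨ ¬q)) ∧ ((p ∨ ¬q) → q)   (eliminate ↔)
= (¬q ∨ p ∨ ¬q) ∧ ((p ∨ ¬q) → q)   (eliminate →)
= (¬q ∨ p ∨ ¬q) ∧ (¬(p ∨ ¬q) ∨ q)   (eliminate →)
= (¬q ∨ p ∨ ¬q) ∧ ((¬p ∧ ¬¬q) ∨ q)   (De Morgan)
= (¬q ∨ p ∨ ¬q) ∧ ((¬p ∧ q) ∨ q)   (double negation)
= (¬q ∨ p ∨ ¬q) ∧ (¬p ∨ q) ∧ (q ∨ q)   (distribute ∨ over ∧)
= (¬q ∨ p) ∧ q   (simplify)

(¬q ∨ p) ∧ q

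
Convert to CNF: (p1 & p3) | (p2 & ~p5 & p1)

p1 & (p3 | p2) & (p3 | ~p5)

(p1 & p3) | (p2 & ~p5 & p1)
⇔ (p1 | p2) & (p1 | ~p5) & (p1 | p1) & (p3 | p2) & (p3 | ~p5) & (p3 | p1)   (distribute | over &)
⇔ p1 & (p3 | p2) & (p3 | ~p5)   (simplify)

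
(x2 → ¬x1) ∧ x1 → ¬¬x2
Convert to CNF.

x2 ∨ ¬x1

(x2 → ¬x1) ∧ x1 → ¬¬x2
= ¬((x2 → ¬x1) ∧ x1) ∨ ¬¬x2
= ¬((¬x2 ∨ ¬x1) ∧ x1) ∨ ¬¬x2
= ¬(¬x2 ∨ ¬x1) ∨ ¬x1 ∨ ¬¬x2
= ¬¬x2 ∧ ¬¬x1 ∨ ¬x1 ∨ ¬¬x2
= x2 ∧ ¬¬x1 ∨ ¬x1 ∨ ¬¬x2
= x2 ∧ x1 ∨ ¬x1 ∨ ¬¬x2
= x2 ∧ x1 ∨ ¬x1 ∨ x2
= (x2 ∨ ¬x1 ∨ x2) ∧ (x1 ∨ ¬x1 ∨ x2)
= x2 ∨ ¬x1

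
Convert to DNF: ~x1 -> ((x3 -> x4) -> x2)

x1 | (x3 & ~x4) | x2

~x1 -> ((x3 -> x4) -> x2)
⇔ ~~x1 | ((x3 -> x4) -> x2)   [eliminate ->]
⇔ ~~x1 | ~(x3 -> x4) | x2   [eliminate ->]
⇔ ~~x1 | ~(~x3 | x4) | x2   [eliminate ->]
⇔ x1 | ~(~x3 | x4) | x2   [double negation]
⇔ x1 | (~~x3 & ~x4) | x2   [De Morgan]
⇔ x1 | (x3 & ~x4) | x2   [double negation]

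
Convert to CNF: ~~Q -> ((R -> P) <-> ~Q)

(~Q | R) & (~Q | ~P)

~~Q -> ((R -> P) <-> ~Q)
≡ ~~~Q | ((R -> P) <-> ~Q)   (eliminate ->)
≡ ~~~Q | (((R -> P) -> ~Q) & (~Q -> (R -> P)))   (eliminate <->)
≡ ~~~Q | ((~(R -> P) | ~Q) & (~Q -> (R -> P)))   (eliminate ->)
≡ ~~~Q | ((~(~R | P) | ~Q) & (~Q -> (R -> P)))   (eliminate ->)
≡ ~~~Q | ((~(~R | P) | ~Q) & (~~Q | (R -> P)))   (eliminate ->)
≡ ~~~Q | ((~(~R | P) | ~Q) & (~~Q | ~R | P))   (eliminate ->)
≡ ~Q | ((~(~R | P) | ~Q) & (~~Q | ~R | P))   (double negation)
≡ ~Q | (((~~R & ~P) | ~Q) & (~~Q | ~R | P))   (De Morgan)
≡ ~Q | (((R & ~P) | ~Q) & (~~Q | ~R | P))   (double negation)
≡ ~Q | (((R & ~P) | ~Q) & (Q | ~R | P))   (double negation)
≡ (~Q | R | ~Q) & (~Q | ~P | ~Q) & (~Q | Q | ~R | P)   (distribute | over &)
≡ (~Q | R) & (~Q | ~P)   (simplify)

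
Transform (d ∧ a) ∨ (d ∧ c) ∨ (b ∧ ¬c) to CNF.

(d ∧ a) ∨ (d ∧ c) ∨ (b ∧ ¬c)
≡ (d ∨ d ∨ b) ∧ (d ∨ d ∨ ¬c) ∧ (d ∨ c ∨ b) ∧ (d ∨ c ∨ ¬c) ∧ (a ∨ d ∨ b) ∧ (a ∨ d ∨ ¬c) ∧ (a ∨ c ∨ b) ∧ (a ∨ c ∨ ¬c)
≡ (d ∨ b) ∧ (d ∨ ¬c) ∧ (a ∨ c ∨ b)

(d ∨ b) ∧ (d ∨ ¬c) ∧ (a ∨ c ∨ b)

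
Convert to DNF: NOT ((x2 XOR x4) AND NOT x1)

NOT ((x2 XOR x4) AND NOT x1)
≡ NOT (((x2 AND NOT x4) OR (NOT x2 AND x4)) AND NOT x1)
≡ NOT ((x2 AND NOT x4) OR (NOT x2 AND x4)) OR NOT NOT x1
≡ (NOT (x2 AND NOT x4) AND NOT (NOT x2 AND x4)) OR NOT NOT x1
≡ ((NOT x2 OR NOT NOT x4) AND NOT (NOT x2 AND x4)) OR NOT NOT x1
≡ ((NOT x2 OR x4) AND NOT (NOT x2 AND x4)) OR NOT NOT x1
≡ ((NOT x2 OR x4) AND (NOT NOT x2 OR NOT x4)) OR NOT NOT x1
≡ ((NOT x2 OR x4) AND (x2 OR NOT x4)) OR NOT NOT x1
≡ ((NOT x2 OR x4) AND (x2 OR NOT x4)) OR x1
≡ (NOT x2 AND x2) OR (NOT x2 AND NOT x4) OR (x4 AND x2) OR (x4 AND NOT x4) OR x1
≡ (NOT x2 AND NOT x4) OR (x4 AND x2) OR x1

(NOT x2 AND NOT x4) OR (x4 AND x2) OR x1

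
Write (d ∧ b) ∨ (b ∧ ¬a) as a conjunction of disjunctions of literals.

(d ∧ b) ∨ (b ∧ ¬a)
⇔ (d ∨ b) ∧ (d ∨ ¬a) ∧ (b ∨ b) ∧ (b ∨ ¬a)   — distribute ∨ over ∧
⇔ (d ∨ ¬a) ∧ b   — simplify

(d ∨ ¬a) ∧ b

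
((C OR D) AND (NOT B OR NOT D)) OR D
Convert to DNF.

((C OR D) AND (NOT B OR NOT D)) OR D
= (C AND NOT B) OR (C AND NOT D) OR (D AND NOT B) OR (D AND NOT D) OR D   [distribute AND over OR]
= (C AND NOT B) OR (C AND NOT D) OR D   [simplify]

(C AND NOT B) OR (C AND NOT D) OR D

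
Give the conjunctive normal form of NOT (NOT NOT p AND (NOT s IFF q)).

(NOT p OR NOT s OR q) AND (NOT p OR NOT q OR s)

NOT (NOT NOT p AND (NOT s IFF q))
≡ NOT (NOT NOT p AND (NOT s IMPLIES q) AND (q IMPLIES NOT s))   — eliminate IFF
≡ NOT (NOT NOT p AND (NOT NOT s OR q) AND (q IMPLIES NOT s))   — eliminate IMPLIES
≡ NOT (NOT NOT p AND (NOT NOT s OR q) AND (NOT q OR NOT s))   — eliminate IMPLIES
≡ NOT NOT NOT p OR NOT (NOT NOT s OR q) OR NOT (NOT q OR NOT s)   — De Morgan
≡ NOT p OR NOT (NOT NOT s OR q) OR NOT (NOT q OR NOT s)   — double negation
≡ NOT p OR (NOT NOT NOT s AND NOT q) OR NOT (NOT q OR NOT s)   — De Morgan
≡ NOT p OR (NOT s AND NOT q) OR NOT (NOT q OR NOT s)   — double negation
≡ NOT p OR (NOT s AND NOT q) OR (NOT NOT q AND NOT NOT s)   — De Morgan
≡ NOT p OR (NOT s AND NOT q) OR (q AND NOT NOT s)   — double negation
≡ NOT p OR (NOT s AND NOT q) OR (q AND s)   — double negation
≡ (NOT p OR NOT s OR q) AND (NOT p OR NOT s OR s) AND (NOT p OR NOT q OR q) AND (NOT p OR NOT q OR s)   — distribute OR over AND
≡ (NOT p OR NOT s OR q) AND (NOT p OR NOT q OR s)   — simplify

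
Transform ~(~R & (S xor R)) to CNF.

R | ~S

~(~R & (S xor R))
= ~(~R & (S | R) & ~(S & R))   [expand xor]
= ~~R | ~(S | R) | ~~(S & R)   [De Morgan]
= R | ~(S | R) | ~~(S & R)   [double negation]
= R | (~S & ~R) | ~~(S & R)   [De Morgan]
= R | (~S & ~R) | (S & R)   [double negation]
= (R | ~S | S) & (R | ~S | R) & (R | ~R | S) & (R | ~R | R)   [distribute | over &]
= R | ~S   [simplify]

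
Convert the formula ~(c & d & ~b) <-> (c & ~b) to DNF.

~(c & d & ~b) <-> (c & ~b)
≡ (~(c & d & ~b) -> (c & ~b)) & ((c & ~b) -> ~(c & d & ~b))   [eliminate <->]
≡ (~~(c & d & ~b) | (c & ~b)) & ((c & ~b) -> ~(c & d & ~b))   [eliminate ->]
≡ (~~(c & d & ~b) | (c & ~b)) & (~(c & ~b) | ~(c & d & ~b))   [eliminate ->]
≡ ((c & d & ~b) | (c & ~b)) & (~(c & ~b) | ~(c & d & ~b))   [double negation]
≡ ((c & d & ~b) | (c & ~b)) & (~c | ~~b | ~(c & d & ~b))   [De Morgan]
≡ ((c & d & ~b) | (c & ~b)) & (~c | b | ~(c & d & ~b))   [double negation]
≡ ((c & d & ~b) | (c & ~b)) & (~c | b | ~c | ~d | ~~b)   [De Morgan]
≡ ((c & d & ~b) | (c & ~b)) & (~c | b | ~c | ~d | b)   [double negation]
≡ (c & d & ~b & ~c) | (c & d & ~b & b) | (c & d & ~b & ~c) | (c & d & ~b & ~d) | (c & d & ~b & b) | (c & ~b & ~c) | (c & ~b & b) | (c & ~b & ~c) | (c & ~b & ~d) | (c & ~b & b)   [distribute & over |]
≡ c & ~b & ~d   [simplify]

c & ~b & ~d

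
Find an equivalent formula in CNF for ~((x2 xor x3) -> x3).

(x2 | x3) & ~x3

~((x2 xor x3) -> x3)
≡ ~(~(x2 xor x3) | x3)   [eliminate ->]
≡ ~(~((x2 | x3) & ~(x2 & x3)) | x3)   [expand xor]
≡ ~~((x2 | x3) & ~(x2 & x3)) & ~x3   [De Morgan]
≡ (x2 | x3) & ~(x2 & x3) & ~x3   [double negation]
≡ (x2 | x3) & (~x2 | ~x3) & ~x3   [De Morgan]
≡ (x2 | x3) & ~x3   [simplify]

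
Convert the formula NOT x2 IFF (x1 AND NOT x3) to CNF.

(x2 OR x1) AND (x2 OR NOT x3) AND (NOT x1 OR x3 OR NOT x2)

NOT x2 IFF (x1 AND NOT x3)
≡ (NOT x2 IMPLIES (x1 AND NOT x3)) AND ((x1 AND NOT x3) IMPLIES NOT x2)   (eliminate IFF)
≡ (NOT NOT x2 OR (x1 AND NOT x3)) AND ((x1 AND NOT x3) IMPLIES NOT x2)   (eliminate IMPLIES)
≡ (NOT NOT x2 OR (x1 AND NOT x3)) AND (NOT (x1 AND NOT x3) OR NOT x2)   (eliminate IMPLIES)
≡ (x2 OR (x1 AND NOT x3)) AND (NOT (x1 AND NOT x3) OR NOT x2)   (double negation)
≡ (x2 OR (x1 AND NOT x3)) AND (NOT x1 OR NOT NOT x3 OR NOT x2)   (De Morgan)
≡ (x2 OR (x1 AND NOT x3)) AND (NOT x1 OR x3 OR NOT x2)   (double negation)
≡ (x2 OR x1) AND (x2 OR NOT x3) AND (NOT x1 OR x3 OR NOT x2)   (distribute OR over AND)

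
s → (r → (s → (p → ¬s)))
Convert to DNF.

s → (r → (s → (p → ¬s)))
≡ ¬s ∨ (r → (s → (p → ¬s)))   [eliminate →]
≡ ¬s ∨ ¬r ∨ (s → (p → ¬s))   [eliminate →]
≡ ¬s ∨ ¬r ∨ ¬s ∨ (p → ¬s)   [eliminate →]
≡ ¬s ∨ ¬r ∨ ¬s ∨ ¬p ∨ ¬s   [eliminate →]
≡ ¬s ∨ ¬r ∨ ¬p   [simplify]

¬s ∨ ¬r ∨ ¬p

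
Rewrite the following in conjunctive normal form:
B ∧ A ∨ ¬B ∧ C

B ∧ A ∨ ¬B ∧ C
= (B ∨ ¬B) ∧ (B ∨ C) ∧ (A ∨ ¬B) ∧ (A ∨ C)   [distribute ∨ over ∧]
= (B ∨ C) ∧ (A ∨ ¬B) ∧ (A ∨ C)   [simplify]

(B ∨ C) ∧ (A ∨ ¬B) ∧ (A ∨ C)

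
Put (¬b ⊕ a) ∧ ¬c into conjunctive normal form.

(¬b ∨ a) ∧ (b ∨ ¬a) ∧ ¬c

(¬b ⊕ a) ∧ ¬c
≡ (¬b ∨ a) ∧ ¬(¬b ∧ a) ∧ ¬c
≡ (¬b ∨ a) ∧ (¬¬b ∨ ¬a) ∧ ¬c
≡ (¬b ∨ a) ∧ (b ∨ ¬a) ∧ ¬c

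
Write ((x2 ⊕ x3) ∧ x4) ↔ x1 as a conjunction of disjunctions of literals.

((x2 ⊕ x3) ∧ x4) ↔ x1
⇔ (((x2 ⊕ x3) ∧ x4) → x1) ∧ (x1 → ((x2 ⊕ x3) ∧ x4))   (eliminate ↔)
⇔ (¬((x2 ⊕ x3) ∧ x4) ∨ x1) ∧ (x1 → ((x2 ⊕ x3) ∧ x4))   (eliminate →)
⇔ (¬((x2 ∨ x3) ∧ ¬(x2 ∧ x3) ∧ x4) ∨ x1) ∧ (x1 → ((x2 ⊕ x3) ∧ x4))   (expand ⊕)
⇔ (¬((x2 ∨ x3) ∧ ¬(x2 ∧ x3) ∧ x4) ∨ x1) ∧ (¬x1 ∨ ((x2 ⊕ x3) ∧ x4))   (eliminate →)
⇔ (¬((x2 ∨ x3) ∧ ¬(x2 ∧ x3) ∧ x4) ∨ x1) ∧ (¬x1 ∨ ((x2 ∨ x3) ∧ ¬(x2 ∧ x3) ∧ x4))   (expand ⊕)
⇔ (¬(x2 ∨ x3) ∨ ¬¬(x2 ∧ x3) ∨ ¬x4 ∨ x1) ∧ (¬x1 ∨ ((x2 ∨ x3) ∧ ¬(x2 ∧ x3) ∧ x4))   (De Morgan)
⇔ ((¬x2 ∧ ¬x3) ∨ ¬¬(x2 ∧ x3) ∨ ¬x4 ∨ x1) ∧ (¬x1 ∨ ((x2 ∨ x3) ∧ ¬(x2 ∧ x3) ∧ x4))   (De Morgan)
⇔ ((¬x2 ∧ ¬x3) ∨ (x2 ∧ x3) ∨ ¬x4 ∨ x1) ∧ (¬x1 ∨ ((x2 ∨ x3) ∧ ¬(x2 ∧ x3) ∧ x4))   (double negation)
⇔ ((¬x2 ∧ ¬x3) ∨ (x2 ∧ x3) ∨ ¬x4 ∨ x1) ∧ (¬x1 ∨ ((x2 ∨ x3) ∧ (¬x2 ∨ ¬x3) ∧ x4))   (De Morgan)
⇔ (¬x2 ∨ x2 ∨ ¬x4 ∨ x1) ∧ (¬x2 ∨ x3 ∨ ¬x4 ∨ x1) ∧ (¬x3 ∨ x2 ∨ ¬x4 ∨ x1) ∧ (¬x3 ∨ x3 ∨ ¬x4 ∨ x1) ∧ (¬x1 ∨ x2 ∨ x3) ∧ (¬x1 ∨ ¬x2 ∨ ¬x3) ∧ (¬x1 ∨ x4)   (distribute ∨ over ∧)
⇔ (¬x2 ∨ x3 ∨ ¬x4 ∨ x1) ∧ (¬x3 ∨ x2 ∨ ¬x4 ∨ x1) ∧ (¬x1 ∨ x2 ∨ x3) ∧ (¬x1 ∨ ¬x2 ∨ ¬x3) ∧ (¬x1 ∨ x4)   (simplify)

(¬x2 ∨ x3 ∨ ¬x4 ∨ x1) ∧ (¬x3 ∨ x2 ∨ ¬x4 ∨ x1) ∧ (¬x1 ∨ x2 ∨ x3) ∧ (¬x1 ∨ ¬x2 ∨ ¬x3) ∧ (¬x1 ∨ x4)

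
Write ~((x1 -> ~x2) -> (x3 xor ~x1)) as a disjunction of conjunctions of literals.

~((x1 -> ~x2) -> (x3 xor ~x1))
= ~(~(x1 -> ~x2) | (x3 xor ~x1))   [eliminate ->]
= ~(~(~x1 | ~x2) | (x3 xor ~x1))   [eliminate ->]
= ~(~(~x1 | ~x2) | (x3 & ~~x1) | (~x3 & ~x1))   [expand xor]
= ~~(~x1 | ~x2) & ~(x3 & ~~x1) & ~(~x3 & ~x1)   [De Morgan]
= (~x1 | ~x2) & ~(x3 & ~~x1) & ~(~x3 & ~x1)   [double negation]
= (~x1 | ~x2) & (~x3 | ~~~x1) & ~(~x3 & ~x1)   [De Morgan]
= (~x1 | ~x2) & (~x3 | ~x1) & ~(~x3 & ~x1)   [double negation]
= (~x1 | ~x2) & (~x3 | ~x1) & (~~x3 | ~~x1)   [De Morgan]
= (~x1 | ~x2) & (~x3 | ~x1) & (x3 | ~~x1)   [double negation]
= (~x1 | ~x2) & (~x3 | ~x1) & (x3 | x1)   [double negation]
= (~x1 & ~x3 & x3) | (~x1 & ~x3 & x1) | (~x1 & ~x1 & x3) | (~x1 & ~x1 & x1) | (~x2 & ~x3 & x3) | (~x2 & ~x3 & x1) | (~x2 & ~x1 & x3) | (~x2 & ~x1 & x1)   [distribute & over |]
= (~x1 & x3) | (~x2 & ~x3 & x1)   [simplify]

(~x1 & x3) | (~x2 & ~x3 & x1)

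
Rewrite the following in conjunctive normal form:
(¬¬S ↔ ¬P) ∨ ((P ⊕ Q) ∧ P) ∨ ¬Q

(¬S ∨ ¬P ∨ ¬Q) ∧ (P ∨ S ∨ ¬Q)

(¬¬S ↔ ¬P) ∨ ((P ⊕ Q) ∧ P) ∨ ¬Q
≡ ((¬¬S → ¬P) ∧ (¬P → ¬¬S)) ∨ ((P ⊕ Q) ∧ P) ∨ ¬Q   — eliminate ↔
≡ ((¬¬¬S ∨ ¬P) ∧ (¬P → ¬¬S)) ∨ ((P ⊕ Q) ∧ P) ∨ ¬Q   — eliminate →
≡ ((¬¬¬S ∨ ¬P) ∧ (¬¬P ∨ ¬¬S)) ∨ ((P ⊕ Q) ∧ P) ∨ ¬Q   — eliminate →
≡ ((¬¬¬S ∨ ¬P) ∧ (¬¬P ∨ ¬¬S)) ∨ ((P ∨ Q) ∧ ¬(P ∧ Q) ∧ P) ∨ ¬Q   — expand ⊕
≡ ((¬S ∨ ¬P) ∧ (¬¬P ∨ ¬¬S)) ∨ ((P ∨ Q) ∧ ¬(P ∧ Q) ∧ P) ∨ ¬Q   — double negation
≡ ((¬S ∨ ¬P) ∧ (P ∨ ¬¬S)) ∨ ((P ∨ Q) ∧ ¬(P ∧ Q) ∧ P) ∨ ¬Q   — double negation
≡ ((¬S ∨ ¬P) ∧ (P ∨ S)) ∨ ((P ∨ Q) ∧ ¬(P ∧ Q) ∧ P) ∨ ¬Q   — double negation
≡ ((¬S ∨ ¬P) ∧ (P ∨ S)) ∨ ((P ∨ Q) ∧ (¬P ∨ ¬Q) ∧ P) ∨ ¬Q   — De Morgan
≡ (¬S ∨ ¬P ∨ P ∨ Q ∨ ¬Q) ∧ (¬S ∨ ¬P ∨ ¬P ∨ ¬Q ∨ ¬Q) ∧ (¬S ∨ ¬P ∨ P ∨ ¬Q) ∧ (P ∨ S ∨ P ∨ Q ∨ ¬Q) ∧ (P ∨ S ∨ ¬P ∨ ¬Q ∨ ¬Q) ∧ (P ∨ S ∨ P ∨ ¬Q)   — distribute ∨ over ∧
≡ (¬S ∨ ¬P ∨ ¬Q) ∧ (P ∨ S ∨ ¬Q)   — simplify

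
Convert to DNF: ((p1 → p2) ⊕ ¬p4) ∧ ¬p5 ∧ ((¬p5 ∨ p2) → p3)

((p1 → p2) ⊕ ¬p4) ∧ ¬p5 ∧ ((¬p5 ∨ p2) → p3)
⇔ (((p1 → p2) ∧ ¬¬p4) ∨ (¬(p1 → p2) ∧ ¬p4)) ∧ ¬p5 ∧ ((¬p5 ∨ p2) → p3)   — expand ⊕
⇔ (((¬p1 ∨ p2) ∧ ¬¬p4) ∨ (¬(p1 → p2) ∧ ¬p4)) ∧ ¬p5 ∧ ((¬p5 ∨ p2) → p3)   — eliminate →
⇔ (((¬p1 ∨ p2) ∧ ¬¬p4) ∨ (¬(¬p1 ∨ p2) ∧ ¬p4)) ∧ ¬p5 ∧ ((¬p5 ∨ p2) → p3)   — eliminate →
⇔ (((¬p1 ∨ p2) ∧ ¬¬p4) ∨ (¬(¬p1 ∨ p2) ∧ ¬p4)) ∧ ¬p5 ∧ (¬(¬p5 ∨ p2) ∨ p3)   — eliminate →
⇔ (((¬p1 ∨ p2) ∧ p4) ∨ (¬(¬p1 ∨ p2) ∧ ¬p4)) ∧ ¬p5 ∧ (¬(¬p5 ∨ p2) ∨ p3)   — double negation
⇔ (((¬p1 ∨ p2) ∧ p4) ∨ (¬¬p1 ∧ ¬p2 ∧ ¬p4)) ∧ ¬p5 ∧ (¬(¬p5 ∨ p2) ∨ p3)   — De Morgan
⇔ (((¬p1 ∨ p2) ∧ p4) ∨ (p1 ∧ ¬p2 ∧ ¬p4)) ∧ ¬p5 ∧ (¬(¬p5 ∨ p2) ∨ p3)   — double negation
⇔ (((¬p1 ∨ p2) ∧ p4) ∨ (p1 ∧ ¬p2 ∧ ¬p4)) ∧ ¬p5 ∧ ((¬¬p5 ∧ ¬p2) ∨ p3)   — De Morgan
⇔ (((¬p1 ∨ p2) ∧ p4) ∨ (p1 ∧ ¬p2 ∧ ¬p4)) ∧ ¬p5 ∧ ((p5 ∧ ¬p2) ∨ p3)   — double negation
⇔ (¬p1 ∧ p4 ∧ ¬p5 ∧ p5 ∧ ¬p2) ∨ (¬p1 ∧ p4 ∧ ¬p5 ∧ p3) ∨ (p2 ∧ p4 ∧ ¬p5 ∧ p5 ∧ ¬p2) ∨ (p2 ∧ p4 ∧ ¬p5 ∧ p3) ∨ (p1 ∧ ¬p2 ∧ ¬p4 ∧ ¬p5 ∧ p5 ∧ ¬p2) ∨ (p1 ∧ ¬p2 ∧ ¬p4 ∧ ¬p5 ∧ p3)   — distribute ∧ over ∨
⇔ (¬p1 ∧ p4 ∧ ¬p5 ∧ p3) ∨ (p2 ∧ p4 ∧ ¬p5 ∧ p3) ∨ (p1 ∧ ¬p2 ∧ ¬p4 ∧ ¬p5 ∧ p3)   — simplify

(¬p1 ∧ p4 ∧ ¬p5 ∧ p3) ∨ (p2 ∧ p4 ∧ ¬p5 ∧ p3) ∨ (p1 ∧ ¬p2 ∧ ¬p4 ∧ ¬p5 ∧ p3)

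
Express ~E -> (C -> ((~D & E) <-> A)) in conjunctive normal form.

~E -> (C -> ((~D & E) <-> A))
≡ ~~E | (C -> ((~D & E) <-> A))   (eliminate ->)
≡ ~~E | ~C | ((~D & E) <-> A)   (eliminate ->)
≡ ~~E | ~C | (((~D & E) -> A) & (A -> (~D & E)))   (eliminate <->)
≡ ~~E | ~C | ((~(~D & E) | A) & (A -> (~D & E)))   (eliminate ->)
≡ ~~E | ~C | ((~(~D & E) | A) & (~A | (~D & E)))   (eliminate ->)
≡ E | ~C | ((~(~D & E) | A) & (~A | (~D & E)))   (double negation)
≡ E | ~C | ((~~D | ~E | A) & (~A | (~D & E)))   (De Morgan)
≡ E | ~C | ((D | ~E | A) & (~A | (~D & E)))   (double negation)
≡ (E | ~C | D | ~E | A) & (E | ~C | ~A | ~D) & (E | ~C | ~A | E)   (distribute | over &)
≡ E | ~C | ~A   (simplify)

E | ~C | ~A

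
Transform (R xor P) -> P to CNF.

~R | P

(R xor P) -> P
≡ ~(R xor P) | P   — eliminate ->
≡ ~((R | P) & ~(R & P)) | P   — expand xor
≡ ~(R | P) | ~~(R & P) | P   — De Morgan
≡ (~R & ~P) | ~~(R & P) | P   — De Morgan
≡ (~R & ~P) | (R & P) | P   — double negation
≡ (~R | R | P) & (~R | P | P) & (~P | R | P) & (~P | P | P)   — distribute | over &
≡ ~R | P   — simplify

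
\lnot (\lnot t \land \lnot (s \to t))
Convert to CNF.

\lnot (\lnot t \land \lnot (s \to t))
= \lnot (\lnot t \land \lnot (\lnot s \lor t))   [eliminate \to]
= \lnot \lnot t \lor \lnot \lnot (\lnot s \lor t)   [De Morgan]
= t \lor \lnot \lnot (\lnot s \lor t)   [double negation]
= t \lor \lnot s \lor t   [double negation]
= t \lor \lnot s   [simplify]

t \lor \lnot s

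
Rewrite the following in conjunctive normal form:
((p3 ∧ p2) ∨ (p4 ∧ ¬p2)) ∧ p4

(p3 ∨ ¬p2) ∧ p4

((p3 ∧ p2) ∨ (p4 ∧ ¬p2)) ∧ p4
≡ (p3 ∨ p4) ∧ (p3 ∨ ¬p2) ∧ (p2 ∨ p4) ∧ (p2 ∨ ¬p2) ∧ p4   [distribute ∨ over ∧]
≡ (p3 ∨ ¬p2) ∧ p4   [simplify]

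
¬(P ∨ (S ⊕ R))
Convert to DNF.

¬(P ∨ (S ⊕ R))
≡ ¬(P ∨ (S ∧ ¬R) ∨ (¬S ∧ R))
≡ ¬P ∧ ¬(S ∧ ¬R) ∧ ¬(¬S ∧ R)
≡ ¬P ∧ (¬S ∨ ¬¬R) ∧ ¬(¬S ∧ R)
≡ ¬P ∧ (¬S ∨ R) ∧ ¬(¬S ∧ R)
≡ ¬P ∧ (¬S ∨ R) ∧ (¬¬S ∨ ¬R)
≡ ¬P ∧ (¬S ∨ R) ∧ (S ∨ ¬R)
≡ (¬P ∧ ¬S ∧ S) ∨ (¬P ∧ ¬S ∧ ¬R) ∨ (¬P ∧ R ∧ S) ∨ (¬P ∧ R ∧ ¬R)
≡ (¬P ∧ ¬S ∧ ¬R) ∨ (¬P ∧ R ∧ S)

(¬P ∧ ¬S ∧ ¬R) ∨ (¬P ∧ R ∧ S)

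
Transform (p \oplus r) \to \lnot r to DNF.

(p \oplus r) \to \lnot r
= \lnot (p \oplus r) \lor \lnot r   [eliminate \to]
= \lnot ((p \land \lnot r) \lor (\lnot p \land r)) \lor \lnot r   [expand \oplus]
= (\lnot (p \land \lnot r) \land \lnot (\lnot p \land r)) \lor \lnot r   [De Morgan]
= ((\lnot p \lor \lnot \lnot r) \land \lnot (\lnot p \land r)) \lor \lnot r   [De Morgan]
= ((\lnot p \lor r) \land \lnot (\lnot p \land r)) \lor \lnot r   [double negation]
= ((\lnot p \lor r) \land (\lnot \lnot p \lor \lnot r)) \lor \lnot r   [De Morgan]
= ((\lnot p \lor r) \land (p \lor \lnot r)) \lor \lnot r   [double negation]
= (\lnot p \land p) \lor (\lnot p \land \lnot r) \lor (r \land p) \lor (r \land \lnot r) \lor \lnot r   [distribute \land over \lor]
= (r \land p) \lor \lnot r   [simplify]

(r \land p) \lor \lnot r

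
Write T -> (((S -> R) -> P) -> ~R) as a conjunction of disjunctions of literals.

T -> (((S -> R) -> P) -> ~R)
≡ ~T | (((S -> R) -> P) -> ~R)   [eliminate ->]
≡ ~T | ~((S -> R) -> P) | ~R   [eliminate ->]
≡ ~T | ~(~(S -> R) | P) | ~R   [eliminate ->]
≡ ~T | ~(~(~S | R) | P) | ~R   [eliminate ->]
≡ ~T | (~~(~S | R) & ~P) | ~R   [De Morgan]
≡ ~T | ((~S | R) & ~P) | ~R   [double negation]
≡ (~T | ~S | R | ~R) & (~T | ~P | ~R)   [distribute | over &]
≡ ~T | ~P | ~R   [simplify]

~T | ~P | ~R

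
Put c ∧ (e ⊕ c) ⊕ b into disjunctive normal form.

c ∧ (e ⊕ c) ⊕ b
⇔ c ∧ (e ⊕ c) ∧ ¬b ∨ ¬(c ∧ (e ⊕ c)) ∧ b   [expand ⊕]
⇔ c ∧ (e ∧ ¬c ∨ ¬e ∧ c) ∧ ¬b ∨ ¬(c ∧ (e ⊕ c)) ∧ b   [expand ⊕]
⇔ c ∧ (e ∧ ¬c ∨ ¬e ∧ c) ∧ ¬b ∨ ¬(c ∧ (e ∧ ¬c ∨ ¬e ∧ c)) ∧ b   [expand ⊕]
⇔ c ∧ (e ∧ ¬c ∨ ¬e ∧ c) ∧ ¬b ∨ (¬c ∨ ¬(e ∧ ¬c ∨ ¬e ∧ c)) ∧ b   [De Morgan]
⇔ c ∧ (e ∧ ¬c ∨ ¬e ∧ c) ∧ ¬b ∨ (¬c ∨ ¬(e ∧ ¬c) ∧ ¬(¬e ∧ c)) ∧ b   [De Morgan]
⇔ c ∧ (e ∧ ¬c ∨ ¬e ∧ c) ∧ ¬b ∨ (¬c ∨ (¬e ∨ ¬¬c) ∧ ¬(¬e ∧ c)) ∧ b   [De Morgan]
⇔ c ∧ (e ∧ ¬c ∨ ¬e ∧ c) ∧ ¬b ∨ (¬c ∨ (¬e ∨ c) ∧ ¬(¬e ∧ c)) ∧ b   [double negation]
⇔ c ∧ (e ∧ ¬c ∨ ¬e ∧ c) ∧ ¬b ∨ (¬c ∨ (¬e ∨ c) ∧ (¬¬e ∨ ¬c)) ∧ b   [De Morgan]
⇔ c ∧ (e ∧ ¬c ∨ ¬e ∧ c) ∧ ¬b ∨ (¬c ∨ (¬e ∨ c) ∧ (e ∨ ¬c)) ∧ b   [double negation]
⇔ c ∧ e ∧ ¬c ∧ ¬b ∨ c ∧ ¬e ∧ c ∧ ¬b ∨ ¬c ∧ b ∨ ¬e ∧ e ∧ b ∨ ¬e ∧ ¬c ∧ b ∨ c ∧ e ∧ b ∨ c ∧ ¬c ∧ b   [distribute ∧ over ∨]
⇔ c ∧ ¬e ∧ ¬b ∨ ¬c ∧ b ∨ c ∧ e ∧ b   [simplify]

c ∧ ¬e ∧ ¬b ∨ ¬c ∧ b ∨ c ∧ e ∧ b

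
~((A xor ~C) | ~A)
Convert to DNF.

~((A xor ~C) | ~A)
⇔ ~((A & ~~C) | (~A & ~C) | ~A)   [expand xor]
⇔ ~(A & ~~C) & ~(~A & ~C) & ~~A   [De Morgan]
⇔ (~A | ~~~C) & ~(~A & ~C) & ~~A   [De Morgan]
⇔ (~A | ~C) & ~(~A & ~C) & ~~A   [double negation]
⇔ (~A | ~C) & (~~A | ~~C) & ~~A   [De Morgan]
⇔ (~A | ~C) & (A | ~~C) & ~~A   [double negation]
⇔ (~A | ~C) & (A | C) & ~~A   [double negation]
⇔ (~A | ~C) & (A | C) & A   [double negation]
⇔ (~A & A & A) | (~A & C & A) | (~C & A & A) | (~C & C & A)   [distribute & over |]
⇔ ~C & A   [simplify]

~C & A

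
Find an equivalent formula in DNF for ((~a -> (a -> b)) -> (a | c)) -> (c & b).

((~a -> (a -> b)) -> (a | c)) -> (c & b)
⇔ ~((~a -> (a -> b)) -> (a | c)) | (c & b)   [eliminate ->]
⇔ ~(~(~a -> (a -> b)) | a | c) | (c & b)   [eliminate ->]
⇔ ~(~(~~a | (a -> b)) | a | c) | (c & b)   [eliminate ->]
⇔ ~(~(~~a | ~a | b) | a | c) | (c & b)   [eliminate ->]
⇔ (~~(~~a | ~a | b) & ~a & ~c) | (c & b)   [De Morgan]
⇔ ((~~a | ~a | b) & ~a & ~c) | (c & b)   [double negation]
⇔ ((a | ~a | b) & ~a & ~c) | (c & b)   [double negation]
⇔ (a & ~a & ~c) | (~a & ~a & ~c) | (b & ~a & ~c) | (c & b)   [distribute & over |]
⇔ (~a & ~c) | (c & b)   [simplify]

(~a & ~c) | (c & b)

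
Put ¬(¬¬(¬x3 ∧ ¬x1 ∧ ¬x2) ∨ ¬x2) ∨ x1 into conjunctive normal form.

x2 ∨ x1

¬(¬¬(¬x3 ∧ ¬x1 ∧ ¬x2) ∨ ¬x2) ∨ x1
= (¬¬¬(¬x3 ∧ ¬x1 ∧ ¬x2) ∧ ¬¬x2) ∨ x1   (De Morgan)
= (¬(¬x3 ∧ ¬x1 ∧ ¬x2) ∧ ¬¬x2) ∨ x1   (double negation)
= ((¬¬x3 ∨ ¬¬x1 ∨ ¬¬x2) ∧ ¬¬x2) ∨ x1   (De Morgan)
= ((x3 ∨ ¬¬x1 ∨ ¬¬x2) ∧ ¬¬x2) ∨ x1   (double negation)
= ((x3 ∨ x1 ∨ ¬¬x2) ∧ ¬¬x2) ∨ x1   (double negation)
= ((x3 ∨ x1 ∨ x2) ∧ ¬¬x2) ∨ x1   (double negation)
= ((x3 ∨ x1 ∨ x2) ∧ x2) ∨ x1   (double negation)
= (x3 ∨ x1 ∨ x2 ∨ x1) ∧ (x2 ∨ x1)   (distribute ∨ over ∧)
= x2 ∨ x1   (simplify)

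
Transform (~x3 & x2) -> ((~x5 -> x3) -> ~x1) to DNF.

x3 | ~x2 | (~x5 & ~x3) | ~x1

(~x3 & x2) -> ((~x5 -> x3) -> ~x1)
= ~(~x3 & x2) | ((~x5 -> x3) -> ~x1)   [eliminate ->]
= ~(~x3 & x2) | ~(~x5 -> x3) | ~x1   [eliminate ->]
= ~(~x3 & x2) | ~(~~x5 | x3) | ~x1   [eliminate ->]
= ~~x3 | ~x2 | ~(~~x5 | x3) | ~x1   [De Morgan]
= x3 | ~x2 | ~(~~x5 | x3) | ~x1   [double negation]
= x3 | ~x2 | (~~~x5 & ~x3) | ~x1   [De Morgan]
= x3 | ~x2 | (~x5 & ~x3) | ~x1   [double negation]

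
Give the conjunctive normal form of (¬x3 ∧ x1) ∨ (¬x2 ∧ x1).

(¬x3 ∧ x1) ∨ (¬x2 ∧ x1)
≡ (¬x3 ∨ ¬x2) ∧ (¬x3 ∨ x1) ∧ (x1 ∨ ¬x2) ∧ (x1 ∨ x1)   (distribute ∨ over ∧)
≡ (¬x3 ∨ ¬x2) ∧ x1   (simplify)

(¬x3 ∨ ¬x2) ∧ x1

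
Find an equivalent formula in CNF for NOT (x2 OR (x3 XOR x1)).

NOT x2 AND (NOT x3 OR x1) AND (NOT x1 OR x3)

NOT (x2 OR (x3 XOR x1))
⇔ NOT (x2 OR ((x3 OR x1) AND NOT (x3 AND x1)))   [expand XOR]
⇔ NOT x2 AND NOT ((x3 OR x1) AND NOT (x3 AND x1))   [De Morgan]
⇔ NOT x2 AND (NOT (x3 OR x1) OR NOT NOT (x3 AND x1))   [De Morgan]
⇔ NOT x2 AND ((NOT x3 AND NOT x1) OR NOT NOT (x3 AND x1))   [De Morgan]
⇔ NOT x2 AND ((NOT x3 AND NOT x1) OR (x3 AND x1))   [double negation]
⇔ NOT x2 AND (NOT x3 OR x3) AND (NOT x3 OR x1) AND (NOT x1 OR x3) AND (NOT x1 OR x1)   [distribute OR over AND]
⇔ NOT x2 AND (NOT x3 OR x1) AND (NOT x1 OR x3)   [simplify]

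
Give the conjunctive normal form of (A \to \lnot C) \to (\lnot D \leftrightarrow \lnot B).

(A \lor D \lor \lnot B) \land (A \lor B \lor \lnot D) \land (C \lor D \lor \lnot B) \land (C \lor B \lor \lnot D)

(A \to \lnot C) \to (\lnot D \leftrightarrow \lnot B)
⇔ \lnot (A \to \lnot C) \lor (\lnot D \leftrightarrow \lnot B)   [eliminate \to]
⇔ \lnot (\lnot A \lor \lnot C) \lor (\lnot D \leftrightarrow \lnot B)   [eliminate \to]
⇔ \lnot (\lnot A \lor \lnot C) \lor ((\lnot D \to \lnot B) \land (\lnot B \to \lnot D))   [eliminate \leftrightarrow]
⇔ \lnot (\lnot A \lor \lnot C) \lor ((\lnot \lnot D \lor \lnot B) \land (\lnot B \to \lnot D))   [eliminate \to]
⇔ \lnot (\lnot A \lor \lnot C) \lor ((\lnot \lnot D \lor \lnot B) \land (\lnot \lnot B \lor \lnot D))   [eliminate \to]
⇔ (\lnot \lnot A \land \lnot \lnot C) \lor ((\lnot \lnot D \lor \lnot B) \land (\lnot \lnot B \lor \lnot D))   [De Morgan]
⇔ (A \land \lnot \lnot C) \lor ((\lnot \lnot D \lor \lnot B) \land (\lnot \lnot B \lor \lnot D))   [double negation]
⇔ (A \land C) \lor ((\lnot \lnot D \lor \lnot B) \land (\lnot \lnot B \lor \lnot D))   [double negation]
⇔ (A \land C) \lor ((D \lor \lnot B) \land (\lnot \lnot B \lor \lnot D))   [double negation]
⇔ (A \land C) \lor ((D \lor \lnot B) \land (B \lor \lnot D))   [double negation]
⇔ (A \lor D \lor \lnot B) \land (A \lor B \lor \lnot D) \land (C \lor D \lor \lnot B) \land (C \lor B \lor \lnot D)   [distribute \lor over \land]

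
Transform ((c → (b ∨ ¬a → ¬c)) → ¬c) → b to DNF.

¬b ∧ a ∧ c ∨ b

((c → (b ∨ ¬a → ¬c)) → ¬c) → b
≡ ¬((c → (b ∨ ¬a → ¬c)) → ¬c) ∨ b   (eliminate →)
≡ ¬(¬(c → (b ∨ ¬a → ¬c)) ∨ ¬c) ∨ b   (eliminate →)
≡ ¬(¬(¬c ∨ (b ∨ ¬a → ¬c)) ∨ ¬c) ∨ b   (eliminate →)
≡ ¬(¬(¬c ∨ ¬(b ∨ ¬a) ∨ ¬c) ∨ ¬c) ∨ b   (eliminate →)
≡ ¬¬(¬c ∨ ¬(b ∨ ¬a) ∨ ¬c) ∧ ¬¬c ∨ b   (De Morgan)
≡ (¬c ∨ ¬(b ∨ ¬a) ∨ ¬c) ∧ ¬¬c ∨ b   (double negation)
≡ (¬c ∨ ¬b ∧ ¬¬a ∨ ¬c) ∧ ¬¬c ∨ b   (De Morgan)
≡ (¬c ∨ ¬b ∧ a ∨ ¬c) ∧ ¬¬c ∨ b   (double negation)
≡ (¬c ∨ ¬b ∧ a ∨ ¬c) ∧ c ∨ b   (double negation)
≡ ¬c ∧ c ∨ ¬b ∧ a ∧ c ∨ ¬c ∧ c ∨ b   (distribute ∧ over ∨)
≡ ¬b ∧ a ∧ c ∨ b   (simplify)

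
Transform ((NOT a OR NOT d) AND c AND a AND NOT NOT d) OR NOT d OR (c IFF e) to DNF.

((NOT a OR NOT d) AND c AND a AND NOT NOT d) OR NOT d OR (c IFF e)
= ((NOT a OR NOT d) AND c AND a AND NOT NOT d) OR NOT d OR ((c IMPLIES e) AND (e IMPLIES c))   [eliminate IFF]
= ((NOT a OR NOT d) AND c AND a AND NOT NOT d) OR NOT d OR ((NOT c OR e) AND (e IMPLIES c))   [eliminate IMPLIES]
= ((NOT a OR NOT d) AND c AND a AND NOT NOT d) OR NOT d OR ((NOT c OR e) AND (NOT e OR c))   [eliminate IMPLIES]
= ((NOT a OR NOT d) AND c AND a AND d) OR NOT d OR ((NOT c OR e) AND (NOT e OR c))   [double negation]
= (NOT a AND c AND a AND d) OR (NOT d AND c AND a AND d) OR NOT d OR (NOT c AND NOT e) OR (NOT c AND c) OR (e AND NOT e) OR (e AND c)   [distribute AND over OR]
= NOT d OR (NOT c AND NOT e) OR (e AND c)   [simplify]

NOT d OR (NOT c AND NOT e) OR (e AND c)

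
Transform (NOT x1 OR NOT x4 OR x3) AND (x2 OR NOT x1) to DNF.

NOT x1 OR (NOT x4 AND x2) OR (x3 AND x2)

(NOT x1 OR NOT x4 OR x3) AND (x2 OR NOT x1)
≡ (NOT x1 AND x2) OR (NOT x1 AND NOT x1) OR (NOT x4 AND x2) OR (NOT x4 AND NOT x1) OR (x3 AND x2) OR (x3 AND NOT x1)   (distribute AND over OR)
≡ NOT x1 OR (NOT x4 AND x2) OR (x3 AND x2)   (simplify)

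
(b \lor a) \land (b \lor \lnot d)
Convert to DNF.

(b \lor a) \land (b \lor \lnot d)
≡ (b \land b) \lor (b \land \lnot d) \lor (a \land b) \lor (a \land \lnot d)
≡ b \lor (a \land \lnot d)

b \lor (a \land \lnot d)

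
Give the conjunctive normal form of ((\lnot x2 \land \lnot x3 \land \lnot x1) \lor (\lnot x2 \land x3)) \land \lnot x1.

((\lnot x2 \land \lnot x3 \land \lnot x1) \lor (\lnot x2 \land x3)) \land \lnot x1
≡ (\lnot x2 \lor \lnot x2) \land (\lnot x2 \lor x3) \land (\lnot x3 \lor \lnot x2) \land (\lnot x3 \lor x3) \land (\lnot x1 \lor \lnot x2) \land (\lnot x1 \lor x3) \land \lnot x1   [distribute \lor over \land]
≡ \lnot x2 \land \lnot x1   [simplify]

\lnot x2 \land \lnot x1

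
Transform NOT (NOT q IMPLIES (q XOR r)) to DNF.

NOT (NOT q IMPLIES (q XOR r))
= NOT (NOT NOT q OR (q XOR r))   — eliminate IMPLIES
= NOT (NOT NOT q OR (q AND NOT r) OR (NOT q AND r))   — expand XOR
= NOT NOT NOT q AND NOT (q AND NOT r) AND NOT (NOT q AND r)   — De Morgan
= NOT q AND NOT (q AND NOT r) AND NOT (NOT q AND r)   — double negation
= NOT q AND (NOT q OR NOT NOT r) AND NOT (NOT q AND r)   — De Morgan
= NOT q AND (NOT q OR r) AND NOT (NOT q AND r)   — double negation
= NOT q AND (NOT q OR r) AND (NOT NOT q OR NOT r)   — De Morgan
= NOT q AND (NOT q OR r) AND (q OR NOT r)   — double negation
= (NOT q AND NOT q AND q) OR (NOT q AND NOT q AND NOT r) OR (NOT q AND r AND q) OR (NOT q AND r AND NOT r)   — distribute AND over OR
= NOT q AND NOT r   — simplify

NOT q AND NOT r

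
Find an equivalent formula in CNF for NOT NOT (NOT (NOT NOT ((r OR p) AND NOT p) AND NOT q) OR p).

NOT NOT (NOT (NOT NOT ((r OR p) AND NOT p) AND NOT q) OR p)
= NOT (NOT NOT ((r OR p) AND NOT p) AND NOT q) OR p   (double negation)
= NOT NOT NOT ((r OR p) AND NOT p) OR NOT NOT q OR p   (De Morgan)
= NOT ((r OR p) AND NOT p) OR NOT NOT q OR p   (double negation)
= NOT (r OR p) OR NOT NOT p OR NOT NOT q OR p   (De Morgan)
= (NOT r AND NOT p) OR NOT NOT p OR NOT NOT q OR p   (De Morgan)
= (NOT r AND NOT p) OR p OR NOT NOT q OR p   (double negation)
= (NOT r AND NOT p) OR p OR q OR p   (double negation)
= (NOT r OR p OR q OR p) AND (NOT p OR p OR q OR p)   (distribute OR over AND)
= NOT r OR p OR q   (simplify)

NOT r OR p OR q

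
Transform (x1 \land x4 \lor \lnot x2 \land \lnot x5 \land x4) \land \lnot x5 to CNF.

(x1 \lor \lnot x2) \land x4 \land \lnot x5

(x1 \land x4 \lor \lnot x2 \land \lnot x5 \land x4) \land \lnot x5
≡ (x1 \lor \lnot x2) \land (x1 \lor \lnot x5) \land (x1 \lor x4) \land (x4 \lor \lnot x2) \land (x4 \lor \lnot x5) \land (x4 \lor x4) \land \lnot x5   (distribute \lor over \land)
≡ (x1 \lor \lnot x2) \land x4 \land \lnot x5   (simplify)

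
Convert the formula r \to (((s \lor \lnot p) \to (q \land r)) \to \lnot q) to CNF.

\lnot r \lor \lnot q

r \to (((s \lor \lnot p) \to (q \land r)) \to \lnot q)
⇔ \lnot r \lor (((s \lor \lnot p) \to (q \land r)) \to \lnot q)   [eliminate \to]
⇔ \lnot r \lor \lnot ((s \lor \lnot p) \to (q \land r)) \lor \lnot q   [eliminate \to]
⇔ \lnot r \lor \lnot (\lnot (s \lor \lnot p) \lor (q \land r)) \lor \lnot q   [eliminate \to]
⇔ \lnot r \lor (\lnot \lnot (s \lor \lnot p) \land \lnot (q \land r)) \lor \lnot q   [De Morgan]
⇔ \lnot r \lor ((s \lor \lnot p) \land \lnot (q \land r)) \lor \lnot q   [double negation]
⇔ \lnot r \lor ((s \lor \lnot p) \land (\lnot q \lor \lnot r)) \lor \lnot q   [De Morgan]
⇔ (\lnot r \lor s \lor \lnot p \lor \lnot q) \land (\lnot r \lor \lnot q \lor \lnot r \lor \lnot q)   [distribute \lor over \land]
⇔ \lnot r \lor \lnot q   [simplify]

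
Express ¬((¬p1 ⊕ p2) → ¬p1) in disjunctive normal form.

p1 ∧ p2

¬((¬p1 ⊕ p2) → ¬p1)
≡ ¬(¬(¬p1 ⊕ p2) ∨ ¬p1)   — eliminate →
≡ ¬(¬((¬p1 ∧ ¬p2) ∨ (¬¬p1 ∧ p2)) ∨ ¬p1)   — expand ⊕
≡ ¬¬((¬p1 ∧ ¬p2) ∨ (¬¬p1 ∧ p2)) ∧ ¬¬p1   — De Morgan
≡ ((¬p1 ∧ ¬p2) ∨ (¬¬p1 ∧ p2)) ∧ ¬¬p1   — double negation
≡ ((¬p1 ∧ ¬p2) ∨ (p1 ∧ p2)) ∧ ¬¬p1   — double negation
≡ ((¬p1 ∧ ¬p2) ∨ (p1 ∧ p2)) ∧ p1   — double negation
≡ (¬p1 ∧ ¬p2 ∧ p1) ∨ (p1 ∧ p2 ∧ p1)   — distribute ∧ over ∨
≡ p1 ∧ p2   — simplify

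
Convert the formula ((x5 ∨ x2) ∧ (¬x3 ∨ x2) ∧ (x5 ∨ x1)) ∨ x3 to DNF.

((x5 ∨ x2) ∧ (¬x3 ∨ x2) ∧ (x5 ∨ x1)) ∨ x3
⇔ (x5 ∧ ¬x3 ∧ x5) ∨ (x5 ∧ ¬x3 ∧ x1) ∨ (x5 ∧ x2 ∧ x5) ∨ (x5 ∧ x2 ∧ x1) ∨ (x2 ∧ ¬x3 ∧ x5) ∨ (x2 ∧ ¬x3 ∧ x1) ∨ (x2 ∧ x2 ∧ x5) ∨ (x2 ∧ x2 ∧ x1) ∨ x3   — distribute ∧ over ∨
⇔ (x5 ∧ ¬x3) ∨ (x5 ∧ x2) ∨ (x2 ∧ x1) ∨ x3   — simplify

(x5 ∧ ¬x3) ∨ (x5 ∧ x2) ∨ (x2 ∧ x1) ∨ x3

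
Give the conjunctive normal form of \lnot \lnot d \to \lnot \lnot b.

\lnot \lnot d \to \lnot \lnot b
≡ \lnot \lnot \lnot d \lor \lnot \lnot b   — eliminate \to
≡ \lnot d \lor \lnot \lnot b   — double negation
≡ \lnot d \lor b   — double negation

\lnot d \lor b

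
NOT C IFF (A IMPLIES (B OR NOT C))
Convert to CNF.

NOT C IFF (A IMPLIES (B OR NOT C))
≡ (NOT C IMPLIES (A IMPLIES (B OR NOT C))) AND ((A IMPLIES (B OR NOT C)) IMPLIES NOT C)   [eliminate IFF]
≡ (NOT NOT C OR (A IMPLIES (B OR NOT C))) AND ((A IMPLIES (B OR NOT C)) IMPLIES NOT C)   [eliminate IMPLIES]
≡ (NOT NOT C OR NOT A OR B OR NOT C) AND ((A IMPLIES (B OR NOT C)) IMPLIES NOT C)   [eliminate IMPLIES]
≡ (NOT NOT C OR NOT A OR B OR NOT C) AND (NOT (A IMPLIES (B OR NOT C)) OR NOT C)   [eliminate IMPLIES]
≡ (NOT NOT C OR NOT A OR B OR NOT C) AND (NOT (NOT A OR B OR NOT C) OR NOT C)   [eliminate IMPLIES]
≡ (C OR NOT A OR B OR NOT C) AND (NOT (NOT A OR B OR NOT C) OR NOT C)   [double negation]
≡ (C OR NOT A OR B OR NOT C) AND ((NOT NOT A AND NOT B AND NOT NOT C) OR NOT C)   [De Morgan]
≡ (C OR NOT A OR B OR NOT C) AND ((A AND NOT B AND NOT NOT C) OR NOT C)   [double negation]
≡ (C OR NOT A OR B OR NOT C) AND ((A AND NOT B AND C) OR NOT C)   [double negation]
≡ (C OR NOT A OR B OR NOT C) AND (A OR NOT C) AND (NOT B OR NOT C) AND (C OR NOT C)   [distribute OR over AND]
≡ (A OR NOT C) AND (NOT B OR NOT C)   [simplify]

(A OR NOT C) AND (NOT B OR NOT C)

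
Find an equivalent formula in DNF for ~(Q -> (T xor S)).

~(Q -> (T xor S))
= ~(~Q | (T xor S))
= ~(~Q | (T & ~S) | (~T & S))
= ~~Q & ~(T & ~S) & ~(~T & S)
= Q & ~(T & ~S) & ~(~T & S)
= Q & (~T | ~~S) & ~(~T & S)
= Q & (~T | S) & ~(~T & S)
= Q & (~T | S) & (~~T | ~S)
= Q & (~T | S) & (T | ~S)
= (Q & ~T & T) | (Q & ~T & ~S) | (Q & S & T) | (Q & S & ~S)
= (Q & ~T & ~S) | (Q & S & T)

(Q & ~T & ~S) | (Q & S & T)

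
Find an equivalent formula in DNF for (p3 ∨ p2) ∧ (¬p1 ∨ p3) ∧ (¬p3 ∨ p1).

(p3 ∧ p1) ∨ (p2 ∧ ¬p1 ∧ ¬p3)

(p3 ∨ p2) ∧ (¬p1 ∨ p3) ∧ (¬p3 ∨ p1)
≡ (p3 ∧ ¬p1 ∧ ¬p3) ∨ (p3 ∧ ¬p1 ∧ p1) ∨ (p3 ∧ p3 ∧ ¬p3) ∨ (p3 ∧ p3 ∧ p1) ∨ (p2 ∧ ¬p1 ∧ ¬p3) ∨ (p2 ∧ ¬p1 ∧ p1) ∨ (p2 ∧ p3 ∧ ¬p3) ∨ (p2 ∧ p3 ∧ p1)   [distribute ∧ over ∨]
≡ (p3 ∧ p1) ∨ (p2 ∧ ¬p1 ∧ ¬p3)   [simplify]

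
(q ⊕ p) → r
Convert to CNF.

(q ⊕ p) → r
⇔ ¬(q ⊕ p) ∨ r   — eliminate →
⇔ ¬((q ∨ p) ∧ ¬(q ∧ p)) ∨ r   — expand ⊕
⇔ ¬(q ∨ p) ∨ ¬¬(q ∧ p) ∨ r   — De Morgan
⇔ (¬q ∧ ¬p) ∨ ¬¬(q ∧ p) ∨ r   — De Morgan
⇔ (¬q ∧ ¬p) ∨ (q ∧ p) ∨ r   — double negation
⇔ (¬q ∨ q ∨ r) ∧ (¬q ∨ p ∨ r) ∧ (¬p ∨ q ∨ r) ∧ (¬p ∨ p ∨ r)   — distribute ∨ over ∧
⇔ (¬q ∨ p ∨ r) ∧ (¬p ∨ q ∨ r)   — simplify

(¬q ∨ p ∨ r) ∧ (¬p ∨ q ∨ r)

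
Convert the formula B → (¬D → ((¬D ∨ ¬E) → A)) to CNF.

B → (¬D → ((¬D ∨ ¬E) → A))
⇔ ¬B ∨ (¬D → ((¬D ∨ ¬E) → A))
⇔ ¬B ∨ ¬¬D ∨ ((¬D ∨ ¬E) → A)
⇔ ¬B ∨ ¬¬D ∨ ¬(¬D ∨ ¬E) ∨ A
⇔ ¬B ∨ D ∨ ¬(¬D ∨ ¬E) ∨ A
⇔ ¬B ∨ D ∨ (¬¬D ∧ ¬¬E) ∨ A
⇔ ¬B ∨ D ∨ (D ∧ ¬¬E) ∨ A
⇔ ¬B ∨ D ∨ (D ∧ E) ∨ A
⇔ (¬B ∨ D ∨ D ∨ A) ∧ (¬B ∨ D ∨ E ∨ A)
⇔ ¬B ∨ D ∨ A

¬B ∨ D ∨ A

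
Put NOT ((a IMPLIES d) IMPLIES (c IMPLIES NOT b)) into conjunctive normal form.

(NOT a OR d) AND c AND b

NOT ((a IMPLIES d) IMPLIES (c IMPLIES NOT b))
= NOT (NOT (a IMPLIES d) OR (c IMPLIES NOT b))   [eliminate IMPLIES]
= NOT (NOT (NOT a OR d) OR (c IMPLIES NOT b))   [eliminate IMPLIES]
= NOT (NOT (NOT a OR d) OR NOT c OR NOT b)   [eliminate IMPLIES]
= NOT NOT (NOT a OR d) AND NOT NOT c AND NOT NOT b   [De Morgan]
= (NOT a OR d) AND NOT NOT c AND NOT NOT b   [double negation]
= (NOT a OR d) AND c AND NOT NOT b   [double negation]
= (NOT a OR d) AND c AND b   [double negation]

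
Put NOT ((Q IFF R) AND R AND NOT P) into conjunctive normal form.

NOT ((Q IFF R) AND R AND NOT P)
≡ NOT ((Q IMPLIES R) AND (R IMPLIES Q) AND R AND NOT P)   [eliminate IFF]
≡ NOT ((NOT Q OR R) AND (R IMPLIES Q) AND R AND NOT P)   [eliminate IMPLIES]
≡ NOT ((NOT Q OR R) AND (NOT R OR Q) AND R AND NOT P)   [eliminate IMPLIES]
≡ NOT (NOT Q OR R) OR NOT (NOT R OR Q) OR NOT R OR NOT NOT P   [De Morgan]
≡ (NOT NOT Q AND NOT R) OR NOT (NOT R OR Q) OR NOT R OR NOT NOT P   [De Morgan]
≡ (Q AND NOT R) OR NOT (NOT R OR Q) OR NOT R OR NOT NOT P   [double negation]
≡ (Q AND NOT R) OR (NOT NOT R AND NOT Q) OR NOT R OR NOT NOT P   [De Morgan]
≡ (Q AND NOT R) OR (R AND NOT Q) OR NOT R OR NOT NOT P   [double negation]
≡ (Q AND NOT R) OR (R AND NOT Q) OR NOT R OR P   [double negation]
≡ (Q OR R OR NOT R OR P) AND (Q OR NOT Q OR NOT R OR P) AND (NOT R OR R OR NOT R OR P) AND (NOT R OR NOT Q OR NOT R OR P)   [distribute OR over AND]
≡ NOT R OR NOT Q OR P   [simplify]

NOT R OR NOT Q OR P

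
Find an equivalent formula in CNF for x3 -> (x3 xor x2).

~x3 | ~x2

x3 -> (x3 xor x2)
≡ ~x3 | (x3 xor x2)   [eliminate ->]
≡ ~x3 | ((x3 | x2) & ~(x3 & x2))   [expand xor]
≡ ~x3 | ((x3 | x2) & (~x3 | ~x2))   [De Morgan]
≡ (~x3 | x3 | x2) & (~x3 | ~x3 | ~x2)   [distribute | over &]
≡ ~x3 | ~x2   [simplify]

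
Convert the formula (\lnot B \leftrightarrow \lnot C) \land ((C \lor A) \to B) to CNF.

(B \lor \lnot C) \land (C \lor \lnot B) \land (\lnot A \lor B)

(\lnot B \leftrightarrow \lnot C) \land ((C \lor A) \to B)
≡ (\lnot B \to \lnot C) \land (\lnot C \to \lnot B) \land ((C \lor A) \to B)   [eliminate \leftrightarrow]
≡ (\lnot \lnot B \lor \lnot C) \land (\lnot C \to \lnot B) \land ((C \lor A) \to B)   [eliminate \to]
≡ (\lnot \lnot B \lor \lnot C) \land (\lnot \lnot C \lor \lnot B) \land ((C \lor A) \to B)   [eliminate \to]
≡ (\lnot \lnot B \lor \lnot C) \land (\lnot \lnot C \lor \lnot B) \land (\lnot (C \lor A) \lor B)   [eliminate \to]
≡ (B \lor \lnot C) \land (\lnot \lnot C \lor \lnot B) \land (\lnot (C \lor A) \lor B)   [double negation]
≡ (B \lor \lnot C) \land (C \lor \lnot B) \land (\lnot (C \lor A) \lor B)   [double negation]
≡ (B \lor \lnot C) \land (C \lor \lnot B) \land ((\lnot C \land \lnot A) \lor B)   [De Morgan]
≡ (B \lor \lnot C) \land (C \lor \lnot B) \land (\lnot C \lor B) \land (\lnot A \lor B)   [distribute \lor over \land]
≡ (B \lor \lnot C) \land (C \lor \lnot B) \land (\lnot A \lor B)   [simplify]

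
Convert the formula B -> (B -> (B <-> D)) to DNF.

~B | (D & B)

B -> (B -> (B <-> D))
⇔ ~B | (B -> (B <-> D))   — eliminate ->
⇔ ~B | ~B | (B <-> D)   — eliminate ->
⇔ ~B | ~B | ((B -> D) & (D -> B))   — eliminate <->
⇔ ~B | ~B | ((~B | D) & (D -> B))   — eliminate ->
⇔ ~B | ~B | ((~B | D) & (~D | B))   — eliminate ->
⇔ ~B | ~B | (~B & ~D) | (~B & B) | (D & ~D) | (D & B)   — distribute & over |
⇔ ~B | (D & B)   — simplify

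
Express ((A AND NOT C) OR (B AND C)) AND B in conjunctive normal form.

((A AND NOT C) OR (B AND C)) AND B
≡ (A OR B) AND (A OR C) AND (NOT C OR B) AND (NOT C OR C) AND B   [distribute OR over AND]
≡ (A OR C) AND B   [simplify]

(A OR C) AND B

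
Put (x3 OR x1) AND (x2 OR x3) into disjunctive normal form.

(x3 OR x1) AND (x2 OR x3)
≡ (x3 AND x2) OR (x3 AND x3) OR (x1 AND x2) OR (x1 AND x3)
≡ x3 OR (x1 AND x2)

x3 OR (x1 AND x2)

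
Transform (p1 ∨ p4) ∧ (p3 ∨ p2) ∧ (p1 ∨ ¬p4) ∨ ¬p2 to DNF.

p1 ∧ p3 ∨ p1 ∧ p2 ∨ ¬p2

(p1 ∨ p4) ∧ (p3 ∨ p2) ∧ (p1 ∨ ¬p4) ∨ ¬p2
⇔ p1 ∧ p3 ∧ p1 ∨ p1 ∧ p3 ∧ ¬p4 ∨ p1 ∧ p2 ∧ p1 ∨ p1 ∧ p2 ∧ ¬p4 ∨ p4 ∧ p3 ∧ p1 ∨ p4 ∧ p3 ∧ ¬p4 ∨ p4 ∧ p2 ∧ p1 ∨ p4 ∧ p2 ∧ ¬p4 ∨ ¬p2   (distribute ∧ over ∨)
⇔ p1 ∧ p3 ∨ p1 ∧ p2 ∨ ¬p2   (simplify)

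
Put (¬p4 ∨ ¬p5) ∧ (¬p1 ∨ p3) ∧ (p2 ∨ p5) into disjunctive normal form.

(¬p4 ∧ ¬p1 ∧ p2) ∨ (¬p4 ∧ ¬p1 ∧ p5) ∨ (¬p4 ∧ p3 ∧ p2) ∨ (¬p4 ∧ p3 ∧ p5) ∨ (¬p5 ∧ ¬p1 ∧ p2) ∨ (¬p5 ∧ p3 ∧ p2)

(¬p4 ∨ ¬p5) ∧ (¬p1 ∨ p3) ∧ (p2 ∨ p5)
⇔ (¬p4 ∧ ¬p1 ∧ p2) ∨ (¬p4 ∧ ¬p1 ∧ p5) ∨ (¬p4 ∧ p3 ∧ p2) ∨ (¬p4 ∧ p3 ∧ p5) ∨ (¬p5 ∧ ¬p1 ∧ p2) ∨ (¬p5 ∧ ¬p1 ∧ p5) ∨ (¬p5 ∧ p3 ∧ p2) ∨ (¬p5 ∧ p3 ∧ p5)   [distribute ∧ over ∨]
⇔ (¬p4 ∧ ¬p1 ∧ p2) ∨ (¬p4 ∧ ¬p1 ∧ p5) ∨ (¬p4 ∧ p3 ∧ p2) ∨ (¬p4 ∧ p3 ∧ p5) ∨ (¬p5 ∧ ¬p1 ∧ p2) ∨ (¬p5 ∧ p3 ∧ p2)   [simplify]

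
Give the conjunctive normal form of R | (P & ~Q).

R | (P & ~Q)
≡ (R | P) & (R | ~Q)   [distribute | over &]

(R | P) & (R | ~Q)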